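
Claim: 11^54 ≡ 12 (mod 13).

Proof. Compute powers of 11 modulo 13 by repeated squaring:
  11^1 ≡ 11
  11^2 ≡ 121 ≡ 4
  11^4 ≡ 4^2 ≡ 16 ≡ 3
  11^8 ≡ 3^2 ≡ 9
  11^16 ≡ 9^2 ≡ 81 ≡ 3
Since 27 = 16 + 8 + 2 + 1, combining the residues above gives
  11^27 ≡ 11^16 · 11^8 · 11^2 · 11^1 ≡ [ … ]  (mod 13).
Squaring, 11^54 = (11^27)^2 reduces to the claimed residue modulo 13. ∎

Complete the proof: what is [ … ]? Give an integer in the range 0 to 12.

11^16 · 11^8 · 11^2 · 11^1 ≡ 3 · 9 · 4 · 11 = 1188.
1188 mod 13 = 5, so 11^27 ≡ 5 (mod 13).

5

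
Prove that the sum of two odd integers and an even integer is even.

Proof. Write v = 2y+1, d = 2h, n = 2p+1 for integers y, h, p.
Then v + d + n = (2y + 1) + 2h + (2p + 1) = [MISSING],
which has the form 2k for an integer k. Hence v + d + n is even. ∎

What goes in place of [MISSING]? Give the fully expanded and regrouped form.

Expanding: (2y + 1) + 2h + (2p + 1) = 2h + 2p + 2y + 2.
Every term is even; pulling out the factor of 2 gives 2(h + p + y + 1).

2(h + p + y + 1)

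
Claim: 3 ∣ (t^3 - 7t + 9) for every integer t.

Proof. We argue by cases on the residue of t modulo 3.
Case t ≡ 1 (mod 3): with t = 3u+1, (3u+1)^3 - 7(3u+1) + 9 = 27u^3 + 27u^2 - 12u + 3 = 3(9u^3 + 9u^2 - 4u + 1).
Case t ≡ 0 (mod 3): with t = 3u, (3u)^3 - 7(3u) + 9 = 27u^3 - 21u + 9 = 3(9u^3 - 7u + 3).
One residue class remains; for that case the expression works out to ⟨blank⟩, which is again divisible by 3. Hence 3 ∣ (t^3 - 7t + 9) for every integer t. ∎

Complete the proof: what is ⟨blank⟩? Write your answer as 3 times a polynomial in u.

The residues treated are {1, 0}, so the missing case is t ≡ 2 (mod 3); write t = 3u+2.
Then (3u+2)^3 - 7(3u+2) + 9 = 27u^3 + 54u^2 + 15u + 3 = 3(9u^3 + 18u^2 + 5u + 1).

3(9u^3 + 18u^2 + 5u + 1)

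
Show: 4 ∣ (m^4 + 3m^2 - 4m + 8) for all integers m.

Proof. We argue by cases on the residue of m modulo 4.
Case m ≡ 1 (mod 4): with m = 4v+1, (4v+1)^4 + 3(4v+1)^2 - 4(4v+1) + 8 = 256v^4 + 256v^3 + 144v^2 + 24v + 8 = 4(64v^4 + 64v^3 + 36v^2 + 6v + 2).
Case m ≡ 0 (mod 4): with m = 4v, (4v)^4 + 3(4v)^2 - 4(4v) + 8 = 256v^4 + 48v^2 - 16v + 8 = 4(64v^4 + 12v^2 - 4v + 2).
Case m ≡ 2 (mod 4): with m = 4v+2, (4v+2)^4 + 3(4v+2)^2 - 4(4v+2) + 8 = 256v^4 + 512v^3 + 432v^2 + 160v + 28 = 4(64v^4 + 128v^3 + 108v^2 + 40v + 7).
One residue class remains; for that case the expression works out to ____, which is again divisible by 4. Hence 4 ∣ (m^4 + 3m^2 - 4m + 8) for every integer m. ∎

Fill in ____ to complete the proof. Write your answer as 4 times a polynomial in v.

4(64v^4 + 192v^3 + 228v^2 + 122v + 26)

Only m ≡ 3 (mod 4) is unaccounted for. Put m = 4v+3:
(4v+3)^4 + 3(4v+3)^2 - 4(4v+3) + 8 expands to 256v^4 + 768v^3 + 912v^2 + 488v + 104,
and factoring out 4 leaves 4(64v^4 + 192v^3 + 228v^2 + 122v + 26).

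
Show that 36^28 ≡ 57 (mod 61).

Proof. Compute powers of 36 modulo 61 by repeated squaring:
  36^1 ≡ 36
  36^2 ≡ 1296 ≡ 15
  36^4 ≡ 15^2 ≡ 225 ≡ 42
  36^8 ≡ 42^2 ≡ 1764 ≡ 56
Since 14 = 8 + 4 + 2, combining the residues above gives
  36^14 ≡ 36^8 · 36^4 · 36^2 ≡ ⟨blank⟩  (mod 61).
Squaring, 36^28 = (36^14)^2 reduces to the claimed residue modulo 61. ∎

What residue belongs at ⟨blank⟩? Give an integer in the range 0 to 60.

22

Multiply the listed residues: 56 · 42 · 15 = 2352 → 35280.
Reducing modulo 61: 35280 = 578·61 + 22, so 36^14 ≡ 22.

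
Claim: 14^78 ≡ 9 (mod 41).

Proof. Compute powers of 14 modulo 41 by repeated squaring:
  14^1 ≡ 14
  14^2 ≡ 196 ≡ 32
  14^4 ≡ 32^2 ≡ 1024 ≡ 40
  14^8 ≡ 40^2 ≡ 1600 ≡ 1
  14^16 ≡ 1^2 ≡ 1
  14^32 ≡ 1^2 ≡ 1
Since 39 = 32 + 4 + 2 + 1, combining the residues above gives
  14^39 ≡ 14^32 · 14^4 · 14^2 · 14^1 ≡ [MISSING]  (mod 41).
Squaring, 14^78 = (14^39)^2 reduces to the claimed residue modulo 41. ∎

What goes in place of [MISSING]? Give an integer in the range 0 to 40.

3

Multiply the listed residues: 1 · 40 · 32 · 14 = 40 → 1280 → 17920.
Reducing modulo 41: 17920 = 437·41 + 3, so 14^39 ≡ 3.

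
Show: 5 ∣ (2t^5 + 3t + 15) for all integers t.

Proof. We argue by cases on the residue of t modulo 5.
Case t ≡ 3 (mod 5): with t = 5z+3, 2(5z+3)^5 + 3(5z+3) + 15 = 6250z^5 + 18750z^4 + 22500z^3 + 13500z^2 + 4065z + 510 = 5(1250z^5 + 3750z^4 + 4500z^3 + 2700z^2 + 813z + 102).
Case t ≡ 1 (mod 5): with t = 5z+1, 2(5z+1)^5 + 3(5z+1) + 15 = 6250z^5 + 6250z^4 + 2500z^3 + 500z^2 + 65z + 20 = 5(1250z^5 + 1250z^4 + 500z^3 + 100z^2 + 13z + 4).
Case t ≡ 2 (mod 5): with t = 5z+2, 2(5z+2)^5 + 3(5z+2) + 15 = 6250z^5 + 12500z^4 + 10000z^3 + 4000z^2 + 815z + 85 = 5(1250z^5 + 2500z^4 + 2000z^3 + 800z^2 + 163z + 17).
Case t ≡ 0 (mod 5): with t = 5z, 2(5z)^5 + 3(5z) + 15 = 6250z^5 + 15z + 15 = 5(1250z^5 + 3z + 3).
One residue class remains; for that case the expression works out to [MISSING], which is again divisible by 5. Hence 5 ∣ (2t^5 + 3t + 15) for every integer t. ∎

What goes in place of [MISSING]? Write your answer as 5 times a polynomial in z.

The residues treated are {3, 1, 2, 0}, so the missing case is t ≡ 4 (mod 5); write t = 5z+4.
Then 2(5z+4)^5 + 3(5z+4) + 15 = 6250z^5 + 25000z^4 + 40000z^3 + 32000z^2 + 12815z + 2075 = 5(1250z^5 + 5000z^4 + 8000z^3 + 6400z^2 + 2563z + 415).

5(1250z^5 + 5000z^4 + 8000z^3 + 6400z^2 + 2563z + 415)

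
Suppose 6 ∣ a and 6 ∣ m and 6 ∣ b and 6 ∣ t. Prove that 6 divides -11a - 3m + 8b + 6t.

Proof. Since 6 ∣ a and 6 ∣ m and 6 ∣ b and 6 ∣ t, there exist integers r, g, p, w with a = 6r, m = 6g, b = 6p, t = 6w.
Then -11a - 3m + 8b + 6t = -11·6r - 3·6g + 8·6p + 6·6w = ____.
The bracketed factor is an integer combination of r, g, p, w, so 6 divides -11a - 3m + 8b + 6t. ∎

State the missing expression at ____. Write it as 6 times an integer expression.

6(-3g + 8p - 11r + 6w)

Pull the common 6 out of every term: -11·6r - 3·6g + 8·6p + 6·6w = 6(-3g + 8p - 11r + 6w).
-3g + 8p - 11r + 6w is an integer, which exhibits the divisibility.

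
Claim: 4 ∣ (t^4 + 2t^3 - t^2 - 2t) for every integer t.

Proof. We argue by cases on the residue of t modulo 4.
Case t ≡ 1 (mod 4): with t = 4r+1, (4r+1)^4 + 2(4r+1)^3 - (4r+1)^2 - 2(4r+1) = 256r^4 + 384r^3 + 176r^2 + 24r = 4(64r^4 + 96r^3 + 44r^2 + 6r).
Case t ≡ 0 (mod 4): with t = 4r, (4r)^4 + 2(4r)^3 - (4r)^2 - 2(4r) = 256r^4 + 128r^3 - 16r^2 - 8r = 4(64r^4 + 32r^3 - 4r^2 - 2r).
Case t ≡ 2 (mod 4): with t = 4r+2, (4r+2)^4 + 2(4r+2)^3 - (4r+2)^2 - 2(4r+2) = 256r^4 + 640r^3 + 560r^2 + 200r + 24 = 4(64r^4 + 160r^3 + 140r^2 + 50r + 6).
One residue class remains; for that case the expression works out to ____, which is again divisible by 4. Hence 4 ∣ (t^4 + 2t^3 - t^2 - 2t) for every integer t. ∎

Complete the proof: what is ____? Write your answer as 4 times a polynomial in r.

The residues treated are {1, 0, 2}, so the missing case is t ≡ 3 (mod 4); write t = 4r+3.
Then (4r+3)^4 + 2(4r+3)^3 - (4r+3)^2 - 2(4r+3) = 256r^4 + 896r^3 + 1136r^2 + 616r + 120 = 4(64r^4 + 224r^3 + 284r^2 + 154r + 30).

4(64r^4 + 224r^3 + 284r^2 + 154r + 30)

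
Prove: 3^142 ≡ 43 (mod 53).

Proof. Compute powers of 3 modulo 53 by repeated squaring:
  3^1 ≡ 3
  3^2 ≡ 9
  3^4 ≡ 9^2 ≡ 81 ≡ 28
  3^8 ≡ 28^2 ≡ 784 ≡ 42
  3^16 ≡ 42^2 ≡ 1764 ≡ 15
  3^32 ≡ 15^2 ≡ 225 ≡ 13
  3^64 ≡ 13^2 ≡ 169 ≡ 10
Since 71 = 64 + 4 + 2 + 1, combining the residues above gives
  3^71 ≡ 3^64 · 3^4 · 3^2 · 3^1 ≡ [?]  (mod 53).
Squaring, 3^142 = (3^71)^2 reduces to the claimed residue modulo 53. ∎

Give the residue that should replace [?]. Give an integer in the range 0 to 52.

34

3^64 · 3^4 · 3^2 · 3^1 ≡ 10 · 28 · 9 · 3 = 7560.
7560 mod 53 = 34, so 3^71 ≡ 34 (mod 53).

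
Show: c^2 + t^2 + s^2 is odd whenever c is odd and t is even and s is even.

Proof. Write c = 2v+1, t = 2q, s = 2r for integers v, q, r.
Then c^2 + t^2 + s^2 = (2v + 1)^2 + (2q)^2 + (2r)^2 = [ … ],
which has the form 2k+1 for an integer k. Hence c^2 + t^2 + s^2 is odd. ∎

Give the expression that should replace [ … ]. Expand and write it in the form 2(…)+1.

Expanding: (2v + 1)^2 + (2q)^2 + (2r)^2 = 4q^2 + 4r^2 + 4v^2 + 4v + 1.
Every term except the constant is even, so this is 2(2q^2 + 2r^2 + 2v^2 + 2v) + 1,
and 2q^2 + 2r^2 + 2v^2 + 2v ∈ ℤ gives the required form.

2(2q^2 + 2r^2 + 2v^2 + 2v) + 1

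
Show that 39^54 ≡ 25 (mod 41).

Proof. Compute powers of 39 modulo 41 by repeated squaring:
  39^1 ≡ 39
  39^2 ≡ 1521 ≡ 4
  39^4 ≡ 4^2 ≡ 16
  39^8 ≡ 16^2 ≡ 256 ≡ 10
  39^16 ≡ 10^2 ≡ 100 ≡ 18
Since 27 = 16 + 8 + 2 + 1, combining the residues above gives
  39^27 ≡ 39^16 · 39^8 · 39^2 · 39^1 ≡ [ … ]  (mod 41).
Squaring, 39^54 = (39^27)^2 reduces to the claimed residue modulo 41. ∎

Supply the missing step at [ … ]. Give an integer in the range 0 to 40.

39^16 · 39^8 · 39^2 · 39^1 ≡ 18 · 10 · 4 · 39 = 28080.
28080 mod 41 = 36, so 39^27 ≡ 36 (mod 41).

36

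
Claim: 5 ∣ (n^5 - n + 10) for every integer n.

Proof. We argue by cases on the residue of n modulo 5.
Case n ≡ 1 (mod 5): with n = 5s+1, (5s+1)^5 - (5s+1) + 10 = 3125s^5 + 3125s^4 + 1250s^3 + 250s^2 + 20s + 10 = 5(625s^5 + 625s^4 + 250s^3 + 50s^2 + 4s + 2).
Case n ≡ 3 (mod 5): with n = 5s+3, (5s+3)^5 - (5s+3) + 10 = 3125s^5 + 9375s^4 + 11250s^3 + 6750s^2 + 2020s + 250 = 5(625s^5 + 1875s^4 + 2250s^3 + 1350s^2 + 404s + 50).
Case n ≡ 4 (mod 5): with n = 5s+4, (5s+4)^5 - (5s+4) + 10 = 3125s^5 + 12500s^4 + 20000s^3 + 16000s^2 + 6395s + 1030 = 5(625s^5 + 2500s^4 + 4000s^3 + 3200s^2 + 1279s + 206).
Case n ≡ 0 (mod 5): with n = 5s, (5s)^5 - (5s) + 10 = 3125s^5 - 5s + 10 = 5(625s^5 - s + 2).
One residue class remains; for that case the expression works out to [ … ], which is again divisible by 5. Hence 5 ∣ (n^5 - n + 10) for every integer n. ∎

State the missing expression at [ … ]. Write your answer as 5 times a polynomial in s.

5(625s^5 + 1250s^4 + 1000s^3 + 400s^2 + 79s + 8)

Only n ≡ 2 (mod 5) is unaccounted for. Put n = 5s+2:
(5s+2)^5 - (5s+2) + 10 expands to 3125s^5 + 6250s^4 + 5000s^3 + 2000s^2 + 395s + 40,
and factoring out 5 leaves 5(625s^5 + 1250s^4 + 1000s^3 + 400s^2 + 79s + 8).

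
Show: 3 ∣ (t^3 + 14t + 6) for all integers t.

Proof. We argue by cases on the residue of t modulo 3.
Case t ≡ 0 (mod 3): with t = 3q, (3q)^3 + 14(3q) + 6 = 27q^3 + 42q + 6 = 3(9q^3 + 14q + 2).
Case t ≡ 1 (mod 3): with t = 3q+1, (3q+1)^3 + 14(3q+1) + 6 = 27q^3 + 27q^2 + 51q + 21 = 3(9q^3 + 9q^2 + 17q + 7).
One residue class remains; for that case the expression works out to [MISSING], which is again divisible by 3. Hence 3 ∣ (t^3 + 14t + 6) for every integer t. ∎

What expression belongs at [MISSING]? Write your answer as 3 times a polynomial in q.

3(9q^3 + 18q^2 + 26q + 14)

Only t ≡ 2 (mod 3) is unaccounted for. Put t = 3q+2:
(3q+2)^3 + 14(3q+2) + 6 expands to 27q^3 + 54q^2 + 78q + 42,
and factoring out 3 leaves 3(9q^3 + 18q^2 + 26q + 14).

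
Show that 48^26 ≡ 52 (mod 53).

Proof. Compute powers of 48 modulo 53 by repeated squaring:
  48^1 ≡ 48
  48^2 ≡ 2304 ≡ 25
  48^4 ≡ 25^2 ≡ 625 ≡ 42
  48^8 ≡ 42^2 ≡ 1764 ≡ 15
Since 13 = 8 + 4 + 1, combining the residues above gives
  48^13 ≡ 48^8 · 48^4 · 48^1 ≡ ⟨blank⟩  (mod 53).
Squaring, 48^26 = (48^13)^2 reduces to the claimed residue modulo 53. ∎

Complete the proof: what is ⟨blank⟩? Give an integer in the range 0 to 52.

48^8 · 48^4 · 48^1 ≡ 15 · 42 · 48 = 30240.
30240 mod 53 = 30, so 48^13 ≡ 30 (mod 53).

30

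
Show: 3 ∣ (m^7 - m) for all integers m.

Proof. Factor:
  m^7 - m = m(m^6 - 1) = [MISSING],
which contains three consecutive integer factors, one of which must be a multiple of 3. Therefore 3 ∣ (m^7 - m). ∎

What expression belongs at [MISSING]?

m^6 - 1 = (m^2 - 1)(m^4 + m^2 + 1), and m^2 - 1 = (m-1)(m+1).
So m(m^6 - 1) = (m - 1)m(m + 1)(m^4 + m^2 + 1).

(m - 1)m(m + 1)(m^4 + m^2 + 1)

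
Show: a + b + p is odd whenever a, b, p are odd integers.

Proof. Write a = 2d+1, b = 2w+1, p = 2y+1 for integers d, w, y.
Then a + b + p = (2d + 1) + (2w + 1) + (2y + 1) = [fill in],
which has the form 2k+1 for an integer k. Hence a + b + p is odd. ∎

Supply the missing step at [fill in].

2(d + w + y + 1) + 1

Expanding: (2d + 1) + (2w + 1) + (2y + 1) = 2d + 2w + 2y + 3.
Every term except the constant is even, so this is 2(d + w + y + 1) + 1,
and d + w + y + 1 ∈ ℤ gives the required form.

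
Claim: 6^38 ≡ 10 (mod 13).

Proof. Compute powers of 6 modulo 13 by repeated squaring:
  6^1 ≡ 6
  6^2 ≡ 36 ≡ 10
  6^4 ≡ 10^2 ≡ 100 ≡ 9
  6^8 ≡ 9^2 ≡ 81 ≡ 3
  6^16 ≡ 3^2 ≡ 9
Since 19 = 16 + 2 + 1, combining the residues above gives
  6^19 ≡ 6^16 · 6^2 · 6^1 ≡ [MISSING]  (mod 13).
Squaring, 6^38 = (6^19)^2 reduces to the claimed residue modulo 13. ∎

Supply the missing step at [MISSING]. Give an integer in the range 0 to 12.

7

Multiply the listed residues: 9 · 10 · 6 = 90 → 540.
Reducing modulo 13: 540 = 41·13 + 7, so 6^19 ≡ 7.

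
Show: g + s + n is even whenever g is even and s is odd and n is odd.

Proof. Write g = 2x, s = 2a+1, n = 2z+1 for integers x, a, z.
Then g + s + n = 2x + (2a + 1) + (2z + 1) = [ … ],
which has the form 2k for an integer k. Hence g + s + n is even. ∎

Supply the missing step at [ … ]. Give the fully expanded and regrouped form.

2x + (2a + 1) + (2z + 1) = 2a + 2x + 2z + 2
= 2(a + x + z + 1).
Since a + x + z + 1 is an integer, the sum is of the form 2k for an integer k.

2(a + x + z + 1)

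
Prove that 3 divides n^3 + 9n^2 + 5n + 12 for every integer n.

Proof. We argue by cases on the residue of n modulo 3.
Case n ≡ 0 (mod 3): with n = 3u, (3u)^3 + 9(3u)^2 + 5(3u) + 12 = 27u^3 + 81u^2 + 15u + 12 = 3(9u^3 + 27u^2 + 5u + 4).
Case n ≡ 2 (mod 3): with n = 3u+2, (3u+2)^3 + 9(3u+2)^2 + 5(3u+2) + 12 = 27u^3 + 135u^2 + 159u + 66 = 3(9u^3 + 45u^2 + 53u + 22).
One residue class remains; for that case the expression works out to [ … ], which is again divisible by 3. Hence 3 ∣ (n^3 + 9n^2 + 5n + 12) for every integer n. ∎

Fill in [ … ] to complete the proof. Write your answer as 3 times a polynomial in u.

3(9u^3 + 36u^2 + 26u + 9)

Only n ≡ 1 (mod 3) is unaccounted for. Put n = 3u+1:
(3u+1)^3 + 9(3u+1)^2 + 5(3u+1) + 12 expands to 27u^3 + 108u^2 + 78u + 27,
and factoring out 3 leaves 3(9u^3 + 36u^2 + 26u + 9).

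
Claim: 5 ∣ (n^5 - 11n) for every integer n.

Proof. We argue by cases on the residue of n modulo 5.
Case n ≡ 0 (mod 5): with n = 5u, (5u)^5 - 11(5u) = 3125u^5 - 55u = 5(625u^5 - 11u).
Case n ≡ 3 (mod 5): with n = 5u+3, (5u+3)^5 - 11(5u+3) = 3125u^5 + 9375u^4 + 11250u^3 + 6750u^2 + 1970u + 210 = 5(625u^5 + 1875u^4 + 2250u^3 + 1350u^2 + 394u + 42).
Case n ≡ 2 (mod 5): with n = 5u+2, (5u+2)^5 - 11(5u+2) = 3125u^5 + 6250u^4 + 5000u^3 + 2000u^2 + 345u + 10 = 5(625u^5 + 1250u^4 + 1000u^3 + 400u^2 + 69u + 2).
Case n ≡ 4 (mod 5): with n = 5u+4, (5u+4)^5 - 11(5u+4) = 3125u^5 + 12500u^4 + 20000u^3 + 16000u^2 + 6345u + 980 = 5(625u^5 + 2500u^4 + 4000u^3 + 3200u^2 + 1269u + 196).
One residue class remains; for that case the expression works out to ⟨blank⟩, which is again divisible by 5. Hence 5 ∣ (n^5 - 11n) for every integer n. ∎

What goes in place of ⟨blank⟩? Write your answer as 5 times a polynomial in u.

5(625u^5 + 625u^4 + 250u^3 + 50u^2 - 6u - 2)

The residues treated are {0, 3, 2, 4}, so the missing case is n ≡ 1 (mod 5); write n = 5u+1.
Then (5u+1)^5 - 11(5u+1) = 3125u^5 + 3125u^4 + 1250u^3 + 250u^2 - 30u - 10 = 5(625u^5 + 625u^4 + 250u^3 + 50u^2 - 6u - 2).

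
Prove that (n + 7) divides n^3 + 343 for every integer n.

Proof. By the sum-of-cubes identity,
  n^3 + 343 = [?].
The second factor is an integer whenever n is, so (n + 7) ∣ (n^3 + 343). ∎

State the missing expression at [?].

a^3 + b^3 = (a + b)(a^2 - ab + b^2). With a = n, b = 7:
n^3 + 343 = (n + 7)(n^2 - 7n + 49).

(n + 7)(n^2 - 7n + 49)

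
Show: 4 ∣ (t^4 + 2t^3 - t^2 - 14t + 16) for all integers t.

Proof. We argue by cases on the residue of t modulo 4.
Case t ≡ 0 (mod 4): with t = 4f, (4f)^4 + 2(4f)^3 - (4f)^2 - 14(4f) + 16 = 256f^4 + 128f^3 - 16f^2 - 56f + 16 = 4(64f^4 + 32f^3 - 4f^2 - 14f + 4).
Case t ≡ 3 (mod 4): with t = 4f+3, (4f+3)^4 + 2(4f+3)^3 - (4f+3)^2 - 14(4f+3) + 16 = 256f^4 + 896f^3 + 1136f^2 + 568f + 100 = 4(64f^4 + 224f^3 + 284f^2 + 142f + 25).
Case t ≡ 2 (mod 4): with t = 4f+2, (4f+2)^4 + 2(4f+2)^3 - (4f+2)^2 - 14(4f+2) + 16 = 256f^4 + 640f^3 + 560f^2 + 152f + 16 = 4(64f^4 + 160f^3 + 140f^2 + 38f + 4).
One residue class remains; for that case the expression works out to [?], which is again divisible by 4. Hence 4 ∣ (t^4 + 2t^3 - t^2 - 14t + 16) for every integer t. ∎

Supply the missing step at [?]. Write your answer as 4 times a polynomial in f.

Only t ≡ 1 (mod 4) is unaccounted for. Put t = 4f+1:
(4f+1)^4 + 2(4f+1)^3 - (4f+1)^2 - 14(4f+1) + 16 expands to 256f^4 + 384f^3 + 176f^2 - 24f + 4,
and factoring out 4 leaves 4(64f^4 + 96f^3 + 44f^2 - 6f + 1).

4(64f^4 + 96f^3 + 44f^2 - 6f + 1)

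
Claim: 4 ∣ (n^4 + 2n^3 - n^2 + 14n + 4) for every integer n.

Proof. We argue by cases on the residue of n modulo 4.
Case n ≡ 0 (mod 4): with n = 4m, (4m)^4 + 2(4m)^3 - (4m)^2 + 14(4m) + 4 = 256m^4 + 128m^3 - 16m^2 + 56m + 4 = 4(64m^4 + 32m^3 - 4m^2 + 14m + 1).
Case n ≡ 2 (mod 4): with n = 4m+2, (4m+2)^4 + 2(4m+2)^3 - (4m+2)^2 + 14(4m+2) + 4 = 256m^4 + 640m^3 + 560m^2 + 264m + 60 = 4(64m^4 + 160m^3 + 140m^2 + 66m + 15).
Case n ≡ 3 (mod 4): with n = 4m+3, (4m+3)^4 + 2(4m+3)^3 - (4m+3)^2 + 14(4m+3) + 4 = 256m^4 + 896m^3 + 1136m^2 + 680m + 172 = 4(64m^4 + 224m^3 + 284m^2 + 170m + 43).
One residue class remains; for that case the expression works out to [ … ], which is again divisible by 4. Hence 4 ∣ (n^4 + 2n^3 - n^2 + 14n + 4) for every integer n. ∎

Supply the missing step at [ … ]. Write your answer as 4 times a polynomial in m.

Only n ≡ 1 (mod 4) is unaccounted for. Put n = 4m+1:
(4m+1)^4 + 2(4m+1)^3 - (4m+1)^2 + 14(4m+1) + 4 expands to 256m^4 + 384m^3 + 176m^2 + 88m + 20,
and factoring out 4 leaves 4(64m^4 + 96m^3 + 44m^2 + 22m + 5).

4(64m^4 + 96m^3 + 44m^2 + 22m + 5)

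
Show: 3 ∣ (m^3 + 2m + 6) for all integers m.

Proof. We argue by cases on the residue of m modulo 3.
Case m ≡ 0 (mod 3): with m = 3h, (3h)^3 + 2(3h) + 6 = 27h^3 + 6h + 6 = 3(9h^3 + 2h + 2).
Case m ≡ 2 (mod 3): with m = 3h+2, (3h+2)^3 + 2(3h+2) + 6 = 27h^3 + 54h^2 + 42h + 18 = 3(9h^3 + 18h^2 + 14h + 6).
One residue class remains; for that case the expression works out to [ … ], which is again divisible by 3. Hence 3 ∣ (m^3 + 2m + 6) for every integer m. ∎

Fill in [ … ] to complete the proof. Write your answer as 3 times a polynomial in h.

3(9h^3 + 9h^2 + 5h + 3)

Only m ≡ 1 (mod 3) is unaccounted for. Put m = 3h+1:
(3h+1)^3 + 2(3h+1) + 6 expands to 27h^3 + 27h^2 + 15h + 9,
and factoring out 3 leaves 3(9h^3 + 9h^2 + 5h + 3).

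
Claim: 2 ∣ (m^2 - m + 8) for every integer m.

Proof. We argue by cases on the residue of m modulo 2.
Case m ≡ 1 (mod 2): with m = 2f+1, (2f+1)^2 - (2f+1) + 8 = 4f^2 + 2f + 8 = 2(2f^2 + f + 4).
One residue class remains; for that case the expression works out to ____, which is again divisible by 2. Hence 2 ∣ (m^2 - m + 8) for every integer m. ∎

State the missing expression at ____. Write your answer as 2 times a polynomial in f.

2(2f^2 - f + 4)

Only m ≡ 0 (mod 2) is unaccounted for. Put m = 2f:
(2f)^2 - (2f) + 8 expands to 4f^2 - 2f + 8,
and factoring out 2 leaves 2(2f^2 - f + 4).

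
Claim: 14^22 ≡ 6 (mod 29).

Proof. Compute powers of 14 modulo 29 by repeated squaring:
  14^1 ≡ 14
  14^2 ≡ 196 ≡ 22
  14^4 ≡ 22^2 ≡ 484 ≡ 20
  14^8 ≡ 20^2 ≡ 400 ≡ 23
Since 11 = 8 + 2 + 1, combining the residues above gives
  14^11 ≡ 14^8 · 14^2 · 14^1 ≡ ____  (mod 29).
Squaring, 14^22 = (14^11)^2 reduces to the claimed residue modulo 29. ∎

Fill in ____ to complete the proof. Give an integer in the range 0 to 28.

8

Multiply the listed residues: 23 · 22 · 14 = 506 → 7084.
Reducing modulo 29: 7084 = 244·29 + 8, so 14^11 ≡ 8.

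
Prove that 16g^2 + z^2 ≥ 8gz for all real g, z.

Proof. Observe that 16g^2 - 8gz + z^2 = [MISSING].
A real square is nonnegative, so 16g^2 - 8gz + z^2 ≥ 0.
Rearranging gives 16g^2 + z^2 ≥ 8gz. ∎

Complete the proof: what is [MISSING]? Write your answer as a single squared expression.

(4g - z)^2

The leading and trailing coefficients are 4^2 and 1^2, and 8 = 2·4·1, so the trinomial is (4g - z)^2.
Hence 16g^2 - 8gz + z^2 ≥ 0.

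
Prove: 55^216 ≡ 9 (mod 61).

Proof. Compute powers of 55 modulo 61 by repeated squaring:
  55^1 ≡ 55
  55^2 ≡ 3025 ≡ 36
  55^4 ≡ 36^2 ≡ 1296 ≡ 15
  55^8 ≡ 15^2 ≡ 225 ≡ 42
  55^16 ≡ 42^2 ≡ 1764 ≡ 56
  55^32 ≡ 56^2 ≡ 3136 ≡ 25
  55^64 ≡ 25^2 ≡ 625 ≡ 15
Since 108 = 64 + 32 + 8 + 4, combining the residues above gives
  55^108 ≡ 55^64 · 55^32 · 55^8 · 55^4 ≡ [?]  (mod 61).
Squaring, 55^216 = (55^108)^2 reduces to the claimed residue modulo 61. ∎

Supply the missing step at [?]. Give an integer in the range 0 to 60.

58

Multiply the listed residues: 15 · 25 · 42 · 15 = 375 → 15750 → 236250.
Reducing modulo 61: 236250 = 3872·61 + 58, so 55^108 ≡ 58.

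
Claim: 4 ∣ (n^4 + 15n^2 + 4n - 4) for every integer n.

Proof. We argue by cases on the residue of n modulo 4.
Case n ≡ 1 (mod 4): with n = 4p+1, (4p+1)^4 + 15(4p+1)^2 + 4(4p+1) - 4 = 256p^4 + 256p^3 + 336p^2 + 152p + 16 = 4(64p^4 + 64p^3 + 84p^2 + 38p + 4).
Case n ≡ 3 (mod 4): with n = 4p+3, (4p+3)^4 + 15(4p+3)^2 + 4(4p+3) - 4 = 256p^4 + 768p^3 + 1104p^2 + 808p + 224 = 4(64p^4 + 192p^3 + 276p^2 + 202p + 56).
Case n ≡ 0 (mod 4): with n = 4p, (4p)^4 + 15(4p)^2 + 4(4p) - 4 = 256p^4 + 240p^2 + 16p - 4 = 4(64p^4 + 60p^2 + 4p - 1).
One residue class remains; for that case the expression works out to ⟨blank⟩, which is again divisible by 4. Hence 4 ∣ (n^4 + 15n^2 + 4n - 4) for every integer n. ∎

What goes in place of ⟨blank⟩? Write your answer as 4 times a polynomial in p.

4(64p^4 + 128p^3 + 156p^2 + 96p + 20)

The residues treated are {1, 3, 0}, so the missing case is n ≡ 2 (mod 4); write n = 4p+2.
Then (4p+2)^4 + 15(4p+2)^2 + 4(4p+2) - 4 = 256p^4 + 512p^3 + 624p^2 + 384p + 80 = 4(64p^4 + 128p^3 + 156p^2 + 96p + 20).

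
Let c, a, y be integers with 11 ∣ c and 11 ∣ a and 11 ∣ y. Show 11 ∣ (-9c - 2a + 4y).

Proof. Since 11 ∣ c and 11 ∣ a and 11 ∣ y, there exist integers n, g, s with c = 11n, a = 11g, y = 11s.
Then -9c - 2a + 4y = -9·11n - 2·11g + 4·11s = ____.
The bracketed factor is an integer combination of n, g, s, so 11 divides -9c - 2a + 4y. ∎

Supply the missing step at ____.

11(-2g - 9n + 4s)

Pull the common 11 out of every term: -9·11n - 2·11g + 4·11s = 11(-2g - 9n + 4s).
-2g - 9n + 4s is an integer, which exhibits the divisibility.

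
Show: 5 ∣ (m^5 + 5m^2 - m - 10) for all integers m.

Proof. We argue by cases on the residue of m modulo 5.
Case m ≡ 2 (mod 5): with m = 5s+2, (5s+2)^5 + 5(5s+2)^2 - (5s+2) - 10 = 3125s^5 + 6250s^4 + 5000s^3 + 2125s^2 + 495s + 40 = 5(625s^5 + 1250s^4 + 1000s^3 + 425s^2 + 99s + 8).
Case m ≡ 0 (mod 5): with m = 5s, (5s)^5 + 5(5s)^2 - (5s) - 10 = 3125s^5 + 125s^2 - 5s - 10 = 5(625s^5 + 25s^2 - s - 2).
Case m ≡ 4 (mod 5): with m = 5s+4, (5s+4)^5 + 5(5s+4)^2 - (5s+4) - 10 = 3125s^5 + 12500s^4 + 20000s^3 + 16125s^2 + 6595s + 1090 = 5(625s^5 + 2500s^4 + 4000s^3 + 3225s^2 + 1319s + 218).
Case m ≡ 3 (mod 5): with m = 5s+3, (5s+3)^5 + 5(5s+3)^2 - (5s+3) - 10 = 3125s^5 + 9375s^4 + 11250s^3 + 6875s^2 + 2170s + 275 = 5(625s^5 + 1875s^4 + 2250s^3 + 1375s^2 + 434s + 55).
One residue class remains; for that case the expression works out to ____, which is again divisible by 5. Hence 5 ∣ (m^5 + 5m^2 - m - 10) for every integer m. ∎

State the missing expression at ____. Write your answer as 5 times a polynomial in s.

Only m ≡ 1 (mod 5) is unaccounted for. Put m = 5s+1:
(5s+1)^5 + 5(5s+1)^2 - (5s+1) - 10 expands to 3125s^5 + 3125s^4 + 1250s^3 + 375s^2 + 70s - 5,
and factoring out 5 leaves 5(625s^5 + 625s^4 + 250s^3 + 75s^2 + 14s - 1).

5(625s^5 + 625s^4 + 250s^3 + 75s^2 + 14s - 1)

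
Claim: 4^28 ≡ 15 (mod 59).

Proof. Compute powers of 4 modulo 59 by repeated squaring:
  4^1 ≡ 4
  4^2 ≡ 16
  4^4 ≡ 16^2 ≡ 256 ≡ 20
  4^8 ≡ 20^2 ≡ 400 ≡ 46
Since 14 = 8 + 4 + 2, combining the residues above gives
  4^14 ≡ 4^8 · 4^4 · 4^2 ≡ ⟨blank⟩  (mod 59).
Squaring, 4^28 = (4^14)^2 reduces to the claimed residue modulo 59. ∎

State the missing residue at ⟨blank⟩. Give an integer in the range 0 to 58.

29

Multiply the listed residues: 46 · 20 · 16 = 920 → 14720.
Reducing modulo 59: 14720 = 249·59 + 29, so 4^14 ≡ 29.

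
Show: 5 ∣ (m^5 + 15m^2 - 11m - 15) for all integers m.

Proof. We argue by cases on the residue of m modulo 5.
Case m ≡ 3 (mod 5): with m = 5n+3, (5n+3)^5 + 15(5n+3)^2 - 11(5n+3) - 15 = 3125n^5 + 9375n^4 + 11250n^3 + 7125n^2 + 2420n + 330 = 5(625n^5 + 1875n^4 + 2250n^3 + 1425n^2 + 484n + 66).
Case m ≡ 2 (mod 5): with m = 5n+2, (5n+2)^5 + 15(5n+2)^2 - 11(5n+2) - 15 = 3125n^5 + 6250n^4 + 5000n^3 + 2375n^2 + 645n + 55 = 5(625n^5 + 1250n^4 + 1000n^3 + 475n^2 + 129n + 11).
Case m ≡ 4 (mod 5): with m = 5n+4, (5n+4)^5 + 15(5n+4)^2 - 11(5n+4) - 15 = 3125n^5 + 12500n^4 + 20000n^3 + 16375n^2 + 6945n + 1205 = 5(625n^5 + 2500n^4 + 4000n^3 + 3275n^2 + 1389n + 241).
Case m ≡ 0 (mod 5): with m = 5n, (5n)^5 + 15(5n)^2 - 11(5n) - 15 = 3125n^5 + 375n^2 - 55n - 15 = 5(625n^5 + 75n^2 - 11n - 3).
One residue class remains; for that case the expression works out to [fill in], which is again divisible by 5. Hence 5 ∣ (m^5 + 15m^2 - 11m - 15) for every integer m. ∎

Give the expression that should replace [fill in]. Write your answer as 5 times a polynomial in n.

The residues treated are {3, 2, 4, 0}, so the missing case is m ≡ 1 (mod 5); write m = 5n+1.
Then (5n+1)^5 + 15(5n+1)^2 - 11(5n+1) - 15 = 3125n^5 + 3125n^4 + 1250n^3 + 625n^2 + 120n - 10 = 5(625n^5 + 625n^4 + 250n^3 + 125n^2 + 24n - 2).

5(625n^5 + 625n^4 + 250n^3 + 125n^2 + 24n - 2)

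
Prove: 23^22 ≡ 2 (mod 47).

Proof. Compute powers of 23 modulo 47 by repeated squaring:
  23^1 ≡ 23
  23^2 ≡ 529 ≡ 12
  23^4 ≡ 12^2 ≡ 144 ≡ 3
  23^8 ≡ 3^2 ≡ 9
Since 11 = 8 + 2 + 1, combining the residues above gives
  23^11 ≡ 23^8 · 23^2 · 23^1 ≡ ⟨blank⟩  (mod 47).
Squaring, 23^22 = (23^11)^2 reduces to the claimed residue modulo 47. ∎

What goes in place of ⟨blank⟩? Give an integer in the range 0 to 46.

Multiply the listed residues: 9 · 12 · 23 = 108 → 2484.
Reducing modulo 47: 2484 = 52·47 + 40, so 23^11 ≡ 40.

40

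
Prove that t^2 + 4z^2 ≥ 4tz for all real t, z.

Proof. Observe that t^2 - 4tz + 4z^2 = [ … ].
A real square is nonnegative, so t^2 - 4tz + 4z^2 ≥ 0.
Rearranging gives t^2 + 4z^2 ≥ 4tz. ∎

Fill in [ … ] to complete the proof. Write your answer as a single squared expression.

t^2 - 4tz + 4z^2 is a perfect-square trinomial: the outer terms are (t)^2 and (2z)^2, and the cross term is -2·t·2z.
So t^2 - 4tz + 4z^2 = (t - 2z)^2 ≥ 0.

(t - 2z)^2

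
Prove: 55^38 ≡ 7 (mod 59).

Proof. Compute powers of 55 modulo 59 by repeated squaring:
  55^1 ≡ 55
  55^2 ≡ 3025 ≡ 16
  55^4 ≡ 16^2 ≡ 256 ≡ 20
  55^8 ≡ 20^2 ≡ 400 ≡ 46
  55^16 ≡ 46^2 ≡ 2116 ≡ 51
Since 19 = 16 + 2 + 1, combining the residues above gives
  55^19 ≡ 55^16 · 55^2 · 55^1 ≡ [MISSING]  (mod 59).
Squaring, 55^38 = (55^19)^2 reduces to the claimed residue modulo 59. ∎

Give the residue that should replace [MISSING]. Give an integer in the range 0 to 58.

40

Multiply the listed residues: 51 · 16 · 55 = 816 → 44880.
Reducing modulo 59: 44880 = 760·59 + 40, so 55^19 ≡ 40.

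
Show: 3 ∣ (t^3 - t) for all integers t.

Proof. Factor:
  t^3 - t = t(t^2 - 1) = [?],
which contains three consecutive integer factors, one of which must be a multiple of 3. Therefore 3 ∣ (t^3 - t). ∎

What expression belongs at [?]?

t(t^2 - 1) = t(t - 1)(t + 1) = (t - 1)t(t + 1).
These three factors are consecutive integers, so their product is divisible by 3.

(t - 1)t(t + 1)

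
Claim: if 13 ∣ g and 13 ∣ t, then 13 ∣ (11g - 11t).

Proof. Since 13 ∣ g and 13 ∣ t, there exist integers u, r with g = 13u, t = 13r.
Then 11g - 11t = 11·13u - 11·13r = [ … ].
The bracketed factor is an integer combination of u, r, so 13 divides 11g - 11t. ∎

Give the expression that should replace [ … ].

13(-11r + 11u)

Pull the common 13 out of every term: 11·13u - 11·13r = 13(-11r + 11u).
-11r + 11u is an integer, which exhibits the divisibility.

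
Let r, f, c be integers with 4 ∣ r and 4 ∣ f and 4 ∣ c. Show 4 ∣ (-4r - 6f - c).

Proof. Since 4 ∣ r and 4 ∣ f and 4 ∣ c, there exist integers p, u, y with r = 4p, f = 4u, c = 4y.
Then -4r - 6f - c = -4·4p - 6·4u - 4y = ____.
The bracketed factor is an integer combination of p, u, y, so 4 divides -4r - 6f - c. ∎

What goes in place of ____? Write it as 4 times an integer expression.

Each term has a factor of 4: -4·4p - 6·4u - 4y = 4·(-4p - 6u - y).
Since -4p - 6u - y is an integer, 4 ∣ (-4r - 6f - c).

4(-4p - 6u - y)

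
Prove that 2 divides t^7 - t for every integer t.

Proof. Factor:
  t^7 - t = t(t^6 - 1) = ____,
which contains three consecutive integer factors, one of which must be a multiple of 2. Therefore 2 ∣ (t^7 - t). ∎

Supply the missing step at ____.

t^6 - 1 = (t^2 - 1)(t^4 + t^2 + 1), and t^2 - 1 = (t-1)(t+1).
So t(t^6 - 1) = (t - 1)t(t + 1)(t^4 + t^2 + 1).

(t - 1)t(t + 1)(t^4 + t^2 + 1)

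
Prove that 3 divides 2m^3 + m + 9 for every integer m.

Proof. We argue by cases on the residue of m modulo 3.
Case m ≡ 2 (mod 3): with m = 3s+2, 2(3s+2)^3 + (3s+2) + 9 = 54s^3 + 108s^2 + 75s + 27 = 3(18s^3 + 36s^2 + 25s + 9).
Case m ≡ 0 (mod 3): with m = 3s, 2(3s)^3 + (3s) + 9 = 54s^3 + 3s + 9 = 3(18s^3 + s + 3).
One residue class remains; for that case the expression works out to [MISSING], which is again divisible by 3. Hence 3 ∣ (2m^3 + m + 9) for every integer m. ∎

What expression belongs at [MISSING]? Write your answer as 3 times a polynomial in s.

3(18s^3 + 18s^2 + 7s + 4)

Only m ≡ 1 (mod 3) is unaccounted for. Put m = 3s+1:
2(3s+1)^3 + (3s+1) + 9 expands to 54s^3 + 54s^2 + 21s + 12,
and factoring out 3 leaves 3(18s^3 + 18s^2 + 7s + 4).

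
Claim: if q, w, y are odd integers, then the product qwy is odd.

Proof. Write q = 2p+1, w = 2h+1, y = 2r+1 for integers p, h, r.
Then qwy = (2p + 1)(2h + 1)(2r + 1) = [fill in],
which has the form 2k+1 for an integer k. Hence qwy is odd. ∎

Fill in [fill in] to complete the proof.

Expanding: (2p + 1)(2h + 1)(2r + 1) = 8hpr + 4hp + 4hr + 2h + 4pr + 2p + 2r + 1.
Every term except the constant is even, so this is 2(4hpr + 2hp + 2hr + h + 2pr + p + r) + 1,
and 4hpr + 2hp + 2hr + h + 2pr + p + r ∈ ℤ gives the required form.

2(4hpr + 2hp + 2hr + h + 2pr + p + r) + 1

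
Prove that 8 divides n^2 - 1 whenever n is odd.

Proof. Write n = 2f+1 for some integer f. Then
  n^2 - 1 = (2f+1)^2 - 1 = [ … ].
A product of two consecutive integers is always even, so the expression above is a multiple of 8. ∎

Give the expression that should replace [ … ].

(2f+1)^2 - 1 = 4f^2 + 4f + 1 - 1 = 4f^2 + 4f = 4f(f+1).
Since f and f+1 are consecutive, f(f+1) is even, and 4·(even) is a multiple of 8.

4f(f + 1)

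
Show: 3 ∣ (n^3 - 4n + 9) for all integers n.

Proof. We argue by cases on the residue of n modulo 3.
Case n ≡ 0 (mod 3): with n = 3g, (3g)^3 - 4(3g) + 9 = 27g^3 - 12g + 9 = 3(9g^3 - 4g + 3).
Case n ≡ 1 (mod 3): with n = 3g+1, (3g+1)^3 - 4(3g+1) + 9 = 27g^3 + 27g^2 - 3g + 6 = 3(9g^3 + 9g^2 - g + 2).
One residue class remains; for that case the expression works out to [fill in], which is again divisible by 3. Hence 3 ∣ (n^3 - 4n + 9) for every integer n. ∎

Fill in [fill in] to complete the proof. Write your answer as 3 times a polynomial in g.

3(9g^3 + 18g^2 + 8g + 3)

The residues treated are {0, 1}, so the missing case is n ≡ 2 (mod 3); write n = 3g+2.
Then (3g+2)^3 - 4(3g+2) + 9 = 27g^3 + 54g^2 + 24g + 9 = 3(9g^3 + 18g^2 + 8g + 3).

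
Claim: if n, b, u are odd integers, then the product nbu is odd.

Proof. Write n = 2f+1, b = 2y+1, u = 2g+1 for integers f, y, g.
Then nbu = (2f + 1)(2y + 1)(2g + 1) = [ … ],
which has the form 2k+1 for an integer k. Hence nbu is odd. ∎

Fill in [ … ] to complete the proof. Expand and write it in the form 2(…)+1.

Expanding: (2f + 1)(2y + 1)(2g + 1) = 8fgy + 4fg + 4fy + 2f + 4gy + 2g + 2y + 1.
Every term except the constant is even, so this is 2(4fgy + 2fg + 2fy + f + 2gy + g + y) + 1,
and 4fgy + 2fg + 2fy + f + 2gy + g + y ∈ ℤ gives the required form.

2(4fgy + 2fg + 2fy + f + 2gy + g + y) + 1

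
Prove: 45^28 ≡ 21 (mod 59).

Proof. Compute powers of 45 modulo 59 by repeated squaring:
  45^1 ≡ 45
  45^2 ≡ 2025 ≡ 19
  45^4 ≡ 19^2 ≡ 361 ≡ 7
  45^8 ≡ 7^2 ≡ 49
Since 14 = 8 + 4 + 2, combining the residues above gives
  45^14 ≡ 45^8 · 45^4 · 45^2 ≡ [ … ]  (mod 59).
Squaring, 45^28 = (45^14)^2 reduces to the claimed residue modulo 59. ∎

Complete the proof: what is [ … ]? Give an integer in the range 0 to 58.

Multiply the listed residues: 49 · 7 · 19 = 343 → 6517.
Reducing modulo 59: 6517 = 110·59 + 27, so 45^14 ≡ 27.

27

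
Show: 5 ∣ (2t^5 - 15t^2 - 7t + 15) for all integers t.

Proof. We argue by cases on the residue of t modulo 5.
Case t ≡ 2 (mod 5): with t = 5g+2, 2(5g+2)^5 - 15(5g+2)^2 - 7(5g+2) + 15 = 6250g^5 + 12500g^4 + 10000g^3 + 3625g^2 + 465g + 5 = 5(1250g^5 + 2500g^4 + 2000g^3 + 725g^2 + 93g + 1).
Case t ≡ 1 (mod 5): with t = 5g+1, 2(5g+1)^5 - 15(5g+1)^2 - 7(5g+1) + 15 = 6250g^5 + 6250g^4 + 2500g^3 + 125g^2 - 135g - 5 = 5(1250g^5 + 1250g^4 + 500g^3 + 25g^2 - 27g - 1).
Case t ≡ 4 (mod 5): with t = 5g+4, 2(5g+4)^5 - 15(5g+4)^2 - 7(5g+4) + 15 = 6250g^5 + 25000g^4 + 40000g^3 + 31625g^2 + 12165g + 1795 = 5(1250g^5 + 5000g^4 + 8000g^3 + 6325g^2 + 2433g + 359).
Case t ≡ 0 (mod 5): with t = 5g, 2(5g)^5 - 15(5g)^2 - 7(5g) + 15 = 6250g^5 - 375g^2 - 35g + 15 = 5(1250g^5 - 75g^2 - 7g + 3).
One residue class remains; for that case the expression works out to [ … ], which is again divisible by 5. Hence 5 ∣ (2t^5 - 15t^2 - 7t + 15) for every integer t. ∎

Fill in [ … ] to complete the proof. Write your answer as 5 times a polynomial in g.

The residues treated are {2, 1, 4, 0}, so the missing case is t ≡ 3 (mod 5); write t = 5g+3.
Then 2(5g+3)^5 - 15(5g+3)^2 - 7(5g+3) + 15 = 6250g^5 + 18750g^4 + 22500g^3 + 13125g^2 + 3565g + 345 = 5(1250g^5 + 3750g^4 + 4500g^3 + 2625g^2 + 713g + 69).

5(1250g^5 + 3750g^4 + 4500g^3 + 2625g^2 + 713g + 69)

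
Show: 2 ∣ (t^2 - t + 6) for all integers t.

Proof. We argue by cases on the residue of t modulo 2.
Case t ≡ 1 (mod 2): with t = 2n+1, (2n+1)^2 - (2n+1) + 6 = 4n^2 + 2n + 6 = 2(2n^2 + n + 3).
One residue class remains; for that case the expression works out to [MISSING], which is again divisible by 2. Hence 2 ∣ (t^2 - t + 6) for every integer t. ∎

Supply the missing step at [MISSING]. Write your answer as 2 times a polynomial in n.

2(2n^2 - n + 3)

The residues treated are {1}, so the missing case is t ≡ 0 (mod 2); write t = 2n.
Then (2n)^2 - (2n) + 6 = 4n^2 - 2n + 6 = 2(2n^2 - n + 3).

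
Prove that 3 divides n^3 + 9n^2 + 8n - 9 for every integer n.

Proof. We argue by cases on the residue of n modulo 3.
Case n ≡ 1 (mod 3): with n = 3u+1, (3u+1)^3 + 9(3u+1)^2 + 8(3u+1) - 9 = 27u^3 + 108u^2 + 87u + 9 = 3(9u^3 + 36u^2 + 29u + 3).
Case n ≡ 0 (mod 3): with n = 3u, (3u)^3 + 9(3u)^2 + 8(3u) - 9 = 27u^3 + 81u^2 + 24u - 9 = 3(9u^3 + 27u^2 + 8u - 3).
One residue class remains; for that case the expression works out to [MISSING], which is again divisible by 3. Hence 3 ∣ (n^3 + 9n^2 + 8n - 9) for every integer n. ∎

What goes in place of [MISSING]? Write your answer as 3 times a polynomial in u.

3(9u^3 + 45u^2 + 56u + 17)

The residues treated are {1, 0}, so the missing case is n ≡ 2 (mod 3); write n = 3u+2.
Then (3u+2)^3 + 9(3u+2)^2 + 8(3u+2) - 9 = 27u^3 + 135u^2 + 168u + 51 = 3(9u^3 + 45u^2 + 56u + 17).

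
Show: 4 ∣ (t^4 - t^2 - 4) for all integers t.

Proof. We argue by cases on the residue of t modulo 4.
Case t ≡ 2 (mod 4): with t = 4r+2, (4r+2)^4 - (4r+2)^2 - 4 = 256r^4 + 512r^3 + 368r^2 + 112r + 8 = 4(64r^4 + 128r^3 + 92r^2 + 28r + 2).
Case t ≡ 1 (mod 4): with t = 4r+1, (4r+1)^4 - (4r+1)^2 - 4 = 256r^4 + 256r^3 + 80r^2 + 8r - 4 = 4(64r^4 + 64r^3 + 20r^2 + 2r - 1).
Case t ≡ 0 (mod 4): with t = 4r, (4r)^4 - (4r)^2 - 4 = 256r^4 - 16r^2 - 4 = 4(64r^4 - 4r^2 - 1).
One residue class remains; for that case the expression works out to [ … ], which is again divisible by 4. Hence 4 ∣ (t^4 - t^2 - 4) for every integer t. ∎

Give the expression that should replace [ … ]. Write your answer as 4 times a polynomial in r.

4(64r^4 + 192r^3 + 212r^2 + 102r + 17)

The residues treated are {2, 1, 0}, so the missing case is t ≡ 3 (mod 4); write t = 4r+3.
Then (4r+3)^4 - (4r+3)^2 - 4 = 256r^4 + 768r^3 + 848r^2 + 408r + 68 = 4(64r^4 + 192r^3 + 212r^2 + 102r + 17).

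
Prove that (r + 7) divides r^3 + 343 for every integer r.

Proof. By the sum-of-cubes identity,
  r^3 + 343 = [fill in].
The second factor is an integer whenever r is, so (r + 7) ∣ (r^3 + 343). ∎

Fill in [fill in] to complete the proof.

(r + 7)(r^2 - 7r + 49)

Polynomial division of r^3 + 343 by r + 7 leaves remainder 0 and quotient r^2 - 7r + 49.
Hence r^3 + 343 = (r + 7)(r^2 - 7r + 49).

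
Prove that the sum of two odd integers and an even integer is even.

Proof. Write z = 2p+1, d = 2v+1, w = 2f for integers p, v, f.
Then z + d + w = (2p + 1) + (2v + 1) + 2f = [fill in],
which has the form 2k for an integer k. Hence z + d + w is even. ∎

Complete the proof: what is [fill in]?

Expanding: (2p + 1) + (2v + 1) + 2f = 2f + 2p + 2v + 2.
Every term is even; pulling out the factor of 2 gives 2(f + p + v + 1).

2(f + p + v + 1)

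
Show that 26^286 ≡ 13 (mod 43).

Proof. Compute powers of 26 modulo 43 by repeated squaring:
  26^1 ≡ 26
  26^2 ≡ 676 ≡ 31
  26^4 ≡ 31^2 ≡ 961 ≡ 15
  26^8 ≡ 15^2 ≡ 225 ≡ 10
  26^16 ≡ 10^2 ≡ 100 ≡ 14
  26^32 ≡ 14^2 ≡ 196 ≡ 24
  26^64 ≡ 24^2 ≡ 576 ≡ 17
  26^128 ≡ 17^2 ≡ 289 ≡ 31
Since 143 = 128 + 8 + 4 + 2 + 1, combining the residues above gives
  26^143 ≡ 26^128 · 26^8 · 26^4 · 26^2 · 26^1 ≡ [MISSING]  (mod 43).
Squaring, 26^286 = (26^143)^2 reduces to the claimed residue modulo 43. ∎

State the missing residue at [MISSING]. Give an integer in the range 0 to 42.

26^128 · 26^8 · 26^4 · 26^2 · 26^1 ≡ 31 · 10 · 15 · 31 · 26 = 3747900.
3747900 mod 43 = 20, so 26^143 ≡ 20 (mod 43).

20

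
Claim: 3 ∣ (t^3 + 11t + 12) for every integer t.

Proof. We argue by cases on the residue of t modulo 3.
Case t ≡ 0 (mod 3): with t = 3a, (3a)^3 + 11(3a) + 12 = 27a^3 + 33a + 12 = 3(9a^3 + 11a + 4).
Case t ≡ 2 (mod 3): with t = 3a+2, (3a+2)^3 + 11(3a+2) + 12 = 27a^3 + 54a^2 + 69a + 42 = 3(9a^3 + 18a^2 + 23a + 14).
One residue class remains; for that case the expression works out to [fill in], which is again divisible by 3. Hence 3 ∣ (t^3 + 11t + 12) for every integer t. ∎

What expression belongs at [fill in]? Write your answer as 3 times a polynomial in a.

Only t ≡ 1 (mod 3) is unaccounted for. Put t = 3a+1:
(3a+1)^3 + 11(3a+1) + 12 expands to 27a^3 + 27a^2 + 42a + 24,
and factoring out 3 leaves 3(9a^3 + 9a^2 + 14a + 8).

3(9a^3 + 9a^2 + 14a + 8)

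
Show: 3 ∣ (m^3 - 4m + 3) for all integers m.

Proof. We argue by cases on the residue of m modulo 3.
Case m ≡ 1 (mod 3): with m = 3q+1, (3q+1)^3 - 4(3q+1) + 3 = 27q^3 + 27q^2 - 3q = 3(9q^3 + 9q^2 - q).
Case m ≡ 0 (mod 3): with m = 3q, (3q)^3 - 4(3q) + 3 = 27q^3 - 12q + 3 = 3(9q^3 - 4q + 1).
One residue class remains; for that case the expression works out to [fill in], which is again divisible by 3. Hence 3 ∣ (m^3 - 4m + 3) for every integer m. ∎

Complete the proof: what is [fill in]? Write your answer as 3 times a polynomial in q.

Only m ≡ 2 (mod 3) is unaccounted for. Put m = 3q+2:
(3q+2)^3 - 4(3q+2) + 3 expands to 27q^3 + 54q^2 + 24q + 3,
and factoring out 3 leaves 3(9q^3 + 18q^2 + 8q + 1).

3(9q^3 + 18q^2 + 8q + 1)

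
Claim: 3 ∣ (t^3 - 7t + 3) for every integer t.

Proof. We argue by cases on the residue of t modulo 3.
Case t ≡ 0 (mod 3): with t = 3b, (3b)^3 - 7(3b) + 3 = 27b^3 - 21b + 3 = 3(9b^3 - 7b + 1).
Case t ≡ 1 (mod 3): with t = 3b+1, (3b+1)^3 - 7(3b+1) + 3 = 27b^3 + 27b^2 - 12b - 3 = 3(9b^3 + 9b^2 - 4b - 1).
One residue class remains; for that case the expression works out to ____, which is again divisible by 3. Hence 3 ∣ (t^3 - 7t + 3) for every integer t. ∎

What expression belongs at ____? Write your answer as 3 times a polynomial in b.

Only t ≡ 2 (mod 3) is unaccounted for. Put t = 3b+2:
(3b+2)^3 - 7(3b+2) + 3 expands to 27b^3 + 54b^2 + 15b - 3,
and factoring out 3 leaves 3(9b^3 + 18b^2 + 5b - 1).

3(9b^3 + 18b^2 + 5b - 1)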